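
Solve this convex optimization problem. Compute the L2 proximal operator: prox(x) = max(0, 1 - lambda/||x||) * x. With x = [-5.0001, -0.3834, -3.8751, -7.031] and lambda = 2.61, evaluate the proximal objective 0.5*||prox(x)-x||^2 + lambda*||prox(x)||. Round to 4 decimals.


Step 1: Compute ||x||.
||x|| = 9.4657
Step 2: Compute scaling factor.
scale = max(0, 1 - 2.61/9.4657) = 0.7243
Step 3: prox(x) = [-3.6214, -0.2777, -2.8066, -5.0923]
||prox(x)|| = 6.8557
Step 4: Proximal objective.
0.5*||prox-x||^2 = 3.4061
lambda*||prox|| = 17.8934
Total = 21.2994


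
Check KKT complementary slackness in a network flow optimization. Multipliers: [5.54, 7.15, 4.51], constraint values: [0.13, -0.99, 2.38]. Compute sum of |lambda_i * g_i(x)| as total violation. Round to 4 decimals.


KKT complementary slackness check:
lambda_1 * g_1 = 5.54 * 0.13 = 0.7202
lambda_2 * g_2 = 7.15 * -0.99 = -7.0785
lambda_3 * g_3 = 4.51 * 2.38 = 10.7338
Total violation = 0.7202 + 7.0785 + 10.7338 = 18.5325


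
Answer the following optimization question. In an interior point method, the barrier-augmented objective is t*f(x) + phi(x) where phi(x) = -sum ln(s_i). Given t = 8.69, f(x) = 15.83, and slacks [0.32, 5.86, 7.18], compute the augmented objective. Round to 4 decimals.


Step 1: Compute log-barrier.
ln values: [-1.1394, 1.7681, 1.9713]
phi = -(-1.1394 + 1.7681 + 1.9713) = -2.6
Step 2: Compute augmented objective.
t*f(x) = 8.69*15.83 = 137.5627
Total = 137.5627 - 2.6 = 134.9627


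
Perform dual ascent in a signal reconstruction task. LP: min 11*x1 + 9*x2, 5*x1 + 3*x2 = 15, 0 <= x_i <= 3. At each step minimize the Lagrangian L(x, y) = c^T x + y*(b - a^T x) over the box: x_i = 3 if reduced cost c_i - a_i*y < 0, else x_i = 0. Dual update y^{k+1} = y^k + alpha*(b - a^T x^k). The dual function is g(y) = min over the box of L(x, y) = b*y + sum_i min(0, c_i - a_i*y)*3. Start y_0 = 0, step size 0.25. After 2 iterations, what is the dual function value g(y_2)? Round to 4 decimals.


Dual ascent for LP: min 11*x1 + 9*x2, 5*x1 + 3*x2 = 15, 0 <= x_i <= 3
Step 1: y^k = 0.0, reduced costs: (11.0, 9.0)
  x^k = (0.0, 0.0), subgradient = b - a^T x = 15.0
  y^{k+1} = 0.0 + 0.25*15.0 = 3.75
Step 2: y^k = 3.75, reduced costs: (-7.75, -2.25)
  x^k = (3.0, 3.0), subgradient = b - a^T x = -9.0
  y^{k+1} = 3.75 + 0.25*-9.0 = 1.5
Dual objective at y_2 = 1.5: reduced costs (3.5, 4.5), box minimizer x = (0.0, 0.0)
g(y_2) = b*y + (c1 - a1*y)*x1 + (c2 - a2*y)*x2 = 15*1.5 + 3.5*0.0 + 4.5*0.0 = 22.5 + 0.0 + 0.0 = 22.5


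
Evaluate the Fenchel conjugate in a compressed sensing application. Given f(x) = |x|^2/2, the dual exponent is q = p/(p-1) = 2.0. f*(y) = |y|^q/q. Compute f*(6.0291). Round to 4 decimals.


The conjugate exponent q satisfies 1/p + 1/q = 1.
p = 2, so q = 2/(2 - 1) = 2.0
|y|^q = 6.0291^2.0 = 36.35
f*(6.0291) = 36.35 / 2.0 = 18.175


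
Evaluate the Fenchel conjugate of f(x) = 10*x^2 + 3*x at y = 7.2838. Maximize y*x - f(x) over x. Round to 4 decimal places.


f*(y) = sup_x {y*x - a*x^2 - b*x} = sup_x {(y-b)*x - a*x^2}
FOC: (y - b) - 2a*x = 0 => x* = (y - b)/(2a)
x* = (7.2838 - 3)/(2*10) = 0.2142
f*(7.2838) = (y-b)^2/(4a) = (7.2838 - 3)^2/(4*10)
= 18.3509/40 = 0.4588


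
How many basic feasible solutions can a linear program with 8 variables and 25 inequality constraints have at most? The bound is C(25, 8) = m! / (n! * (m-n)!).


Each vertex corresponds to some choice of n active constraints out of m, so the number of vertices is at most C(m, n) = m! / (n!(m-n)!).
m = 25, n = 8
Numerator: 25 * 24 * 23 * 22 * 21 * 20 * 19 * 18
Denominator: 8! = 40320
C(25, 8) = 1081575


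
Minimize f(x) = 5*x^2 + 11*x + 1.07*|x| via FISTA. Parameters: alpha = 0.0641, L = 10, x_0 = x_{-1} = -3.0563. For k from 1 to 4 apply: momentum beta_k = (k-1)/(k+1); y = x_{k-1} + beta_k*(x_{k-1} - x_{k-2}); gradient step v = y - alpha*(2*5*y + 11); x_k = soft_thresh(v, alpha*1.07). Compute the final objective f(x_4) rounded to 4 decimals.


FISTA on f(x) = 5*x^2 + 11*x + 1.07*|x|
L = 10, alpha = 0.0641
Iteration 1: beta = 0.0, y = -3.0563 + 0.0*(-3.0563 + 3.0563) = -3.0563
  grad(y) = -19.563, v = y - alpha*grad = -1.8023
  prox(v) = soft_thresh(-1.8023, 0.0686) = -1.7337
Iteration 2: beta = 0.3333, y = -1.7337 + 0.3333*(-1.7337 + 3.0563) = -1.2929
  grad(y) = -1.9287, v = y - alpha*grad = -1.1692
  prox(v) = soft_thresh(-1.1692, 0.0686) = -1.1007
Iteration 3: beta = 0.5, y = -1.1007 + 0.5*(-1.1007 + 1.7337) = -0.7841
  grad(y) = 3.1588, v = y - alpha*grad = -0.9866
  prox(v) = soft_thresh(-0.9866, 0.0686) = -0.918
Iteration 4: beta = 0.6, y = -0.918 + 0.6*(-0.918 + 1.1007) = -0.8084
  grad(y) = 2.9157, v = y - alpha*grad = -0.9953
  prox(v) = soft_thresh(-0.9953, 0.0686) = -0.9267
f(x_4) = 5*(-0.9267)^2 + 11*(-0.9267) + 1.07*|-0.9267| = -4.9083


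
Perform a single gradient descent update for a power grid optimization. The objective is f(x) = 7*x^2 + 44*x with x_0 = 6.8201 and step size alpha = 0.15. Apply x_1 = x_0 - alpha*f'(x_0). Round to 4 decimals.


We compute the gradient at x_0 and apply the update.
f'(x) = 14*x + 44
f'(6.8201) = 14*6.8201 + 44 = 139.4814
x_1 = 6.8201 - 0.15*139.4814 = -14.1021


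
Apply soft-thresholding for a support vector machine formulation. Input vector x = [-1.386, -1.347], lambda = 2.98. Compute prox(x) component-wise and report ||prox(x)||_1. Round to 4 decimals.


Soft-thresholding with lambda = 2.98:
prox(-1.386) = sign(-1.386)*max(|-1.386| - 2.98, 0) = 0.0
prox(-1.347) = sign(-1.347)*max(|-1.347| - 2.98, 0) = 0.0
prox(x) = [0.0, 0.0]
||prox(x)||_1 = 0.0 + 0.0 = 0.0


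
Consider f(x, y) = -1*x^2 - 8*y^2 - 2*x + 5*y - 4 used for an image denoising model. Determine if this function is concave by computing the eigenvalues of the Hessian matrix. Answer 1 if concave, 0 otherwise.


The Hessian of f(x,y) = -1*x^2 - 8*y^2 - 2*x + 5*y - 4 is:
H = [[-2, 0], [0, -16]]
Trace = -2 - 16 = -18
Determinant = -2*-16 - (0)^2 = 32
Discriminant = (-18)^2 - 4*32 = 196.0
Eigenvalues: lambda_1 = -16.0, lambda_2 = -2.0
The function is concave.

1


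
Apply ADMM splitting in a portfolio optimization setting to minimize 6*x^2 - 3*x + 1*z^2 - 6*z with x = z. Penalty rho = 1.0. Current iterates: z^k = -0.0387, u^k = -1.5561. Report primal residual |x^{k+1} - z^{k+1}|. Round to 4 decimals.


ADMM iteration with rho = 1.0, z^k = -0.0387, u^k = -1.5561
Step 1: x-update.
Minimize 6*x^2 - 3*x + (1.0/2)*(x + 0.0387 - 1.5561)^2
FOC: (2*6 + 1.0)*x = 3 + 1.0*(-0.0387 + 1.5561)
x^{k+1} = 0.3475
Step 2: z-update.
Minimize 1*z^2 - 6*z + (1.0/2)*(0.3475 - z - 1.5561)^2
FOC: (2*1 + 1.0)*z = 6 + 1.0*(0.3475 - 1.5561)
z^{k+1} = 1.5971
Step 3: u-update.
u^{k+1} = -1.5561 + 0.3475 - 1.5971 = -2.8057
Step 4: Primal residual = |0.3475 - 1.5971| = 1.2496


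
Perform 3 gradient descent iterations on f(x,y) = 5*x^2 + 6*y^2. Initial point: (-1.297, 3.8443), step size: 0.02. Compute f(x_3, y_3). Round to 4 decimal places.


Gradient descent on f(x,y) = 5*x^2 + 6*y^2.
Starting point: (-1.297, 3.8443), alpha = 0.02
Step 1: grad_x = 2*5*-1.297 = -12.97, grad_y = 2*6*3.8443 = 46.1316
  x_1 = -1.297 - 0.02*-12.97 = -1.0376
  y_1 = 3.8443 - 0.02*46.1316 = 2.9217
Step 2: grad_x = 2*5*-1.0376 = -10.376, grad_y = 2*6*2.9217 = 35.06
  x_2 = -1.0376 - 0.02*-10.376 = -0.8301
  y_2 = 2.9217 - 0.02*35.06 = 2.2205
Step 3: grad_x = 2*5*-0.8301 = -8.3008, grad_y = 2*6*2.2205 = 26.6456
  x_3 = -0.8301 - 0.02*-8.3008 = -0.6641
  y_3 = 2.2205 - 0.02*26.6456 = 1.6876
f(-0.6641, 1.6876) = 5*(-0.6641)^2 + 6*1.6876^2 = 19.292


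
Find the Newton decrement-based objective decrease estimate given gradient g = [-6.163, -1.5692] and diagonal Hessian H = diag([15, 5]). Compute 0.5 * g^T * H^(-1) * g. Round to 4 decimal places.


Step 1: H is diagonal, so H^(-1) * g = [-0.4109, -0.3138].
Step 2: g^T H^(-1) g = sum_i g_i^2 / H_ii
  = (-6.163)^2/15 + (-1.5692)^2/5
  = 2.5322 + 0.4925 = 3.0246
Step 3: Objective decrease = 0.5 * g^T H^(-1) g = 1.5123


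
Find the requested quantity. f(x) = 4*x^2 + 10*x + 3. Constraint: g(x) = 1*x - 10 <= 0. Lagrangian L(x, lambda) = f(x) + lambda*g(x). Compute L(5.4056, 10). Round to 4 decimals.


Step 1: Evaluate f(x).
f(5.4056) = 4*5.4056^2 + 10*5.4056 + 3 = 173.938
Step 2: Evaluate g(x).
g(5.4056) = 1*5.4056 - 10 = -4.5944
Step 3: Compute Lagrangian.
L = 173.938 + 10*-4.5944 = 127.994


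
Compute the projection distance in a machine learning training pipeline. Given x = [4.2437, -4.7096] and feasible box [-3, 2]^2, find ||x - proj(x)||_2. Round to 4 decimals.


Project each component onto [-3, 2].
clip(4.2437) = 2.0, clip(-4.7096) = -3.0
Projection = [2.0, -3.0]
Squared diffs: [5.0342, 2.9227]
Distance = sqrt(7.9569) = 2.8208


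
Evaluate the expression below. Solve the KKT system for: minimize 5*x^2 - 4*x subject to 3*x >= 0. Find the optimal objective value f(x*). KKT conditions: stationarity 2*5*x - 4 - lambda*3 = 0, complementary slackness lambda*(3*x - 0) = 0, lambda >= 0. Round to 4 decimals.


Step 1: Try lambda = 0 (constraint inactive).
Stationarity: 2*5*x - 4 = 0
x* = 4/(2*5) = 0.4
Check constraint: 3*0.4 = 1.2 >= 0 -- satisfied.
Step 2: Compute optimal value.
f(x*) = 5*0.4^2 - 4*0.4 = -0.8


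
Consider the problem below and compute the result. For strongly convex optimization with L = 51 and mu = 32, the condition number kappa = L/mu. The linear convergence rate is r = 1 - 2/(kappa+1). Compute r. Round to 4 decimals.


Step 1: Compute the condition number.
kappa = L/mu = 51/32 = 1.5938
Step 2: Compute the convergence rate.
r = 1 - 2/(kappa + 1) = 1 - 2*mu/(L + mu) = (L - mu)/(L + mu) = 19/83 = 0.2289


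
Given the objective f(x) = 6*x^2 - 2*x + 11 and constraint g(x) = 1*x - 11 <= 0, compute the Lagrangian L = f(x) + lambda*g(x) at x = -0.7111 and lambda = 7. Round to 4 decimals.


Step 1: Evaluate f(x).
f(-0.7111) = 6*(-0.7111)^2 - 2*(-0.7111) + 11 = 15.4562
Step 2: Evaluate g(x).
g(-0.7111) = 1*-0.7111 - 11 = -11.7111
Step 3: Compute Lagrangian.
L = 15.4562 + 7*-11.7111 = -66.5215


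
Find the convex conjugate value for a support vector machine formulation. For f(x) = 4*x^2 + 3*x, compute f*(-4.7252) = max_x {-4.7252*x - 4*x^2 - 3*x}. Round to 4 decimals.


f*(y) = sup_x {y*x - a*x^2 - b*x} = sup_x {(y-b)*x - a*x^2}
FOC: (y - b) - 2a*x = 0 => x* = (y - b)/(2a)
x* = (-4.7252 - 3)/(2*4) = -0.9657
f*(-4.7252) = (y-b)^2/(4a) = (-4.7252 - 3)^2/(4*4)
= 59.6787/16 = 3.7299


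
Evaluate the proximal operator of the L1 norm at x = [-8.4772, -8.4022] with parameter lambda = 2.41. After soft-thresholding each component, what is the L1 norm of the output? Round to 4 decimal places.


Soft-thresholding with lambda = 2.41:
prox(-8.4772) = sign(-8.4772)*max(|-8.4772| - 2.41, 0) = -6.0672
prox(-8.4022) = sign(-8.4022)*max(|-8.4022| - 2.41, 0) = -5.9922
prox(x) = [-6.0672, -5.9922]
||prox(x)||_1 = 6.0672 + 5.9922 = 12.0594


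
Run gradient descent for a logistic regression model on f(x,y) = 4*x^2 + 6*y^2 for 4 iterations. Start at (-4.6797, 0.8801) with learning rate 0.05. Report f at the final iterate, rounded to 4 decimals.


Gradient descent on f(x,y) = 4*x^2 + 6*y^2.
Starting point: (-4.6797, 0.8801), alpha = 0.05
Step 1: grad_x = 2*4*-4.6797 = -37.4376, grad_y = 2*6*0.8801 = 10.5612
  x_1 = -4.6797 - 0.05*-37.4376 = -2.8078
  y_1 = 0.8801 - 0.05*10.5612 = 0.352
Step 2: grad_x = 2*4*-2.8078 = -22.4626, grad_y = 2*6*0.352 = 4.2245
  x_2 = -2.8078 - 0.05*-22.4626 = -1.6847
  y_2 = 0.352 - 0.05*4.2245 = 0.1408
Step 3: grad_x = 2*4*-1.6847 = -13.4775, grad_y = 2*6*0.1408 = 1.6898
  x_3 = -1.6847 - 0.05*-13.4775 = -1.0108
  y_3 = 0.1408 - 0.05*1.6898 = 0.0563
Step 4: grad_x = 2*4*-1.0108 = -8.0865, grad_y = 2*6*0.0563 = 0.6759
  x_4 = -1.0108 - 0.05*-8.0865 = -0.6065
  y_4 = 0.0563 - 0.05*0.6759 = 0.0225
f(-0.6065, 0.0225) = 4*(-0.6065)^2 + 6*0.0225^2 = 1.4744


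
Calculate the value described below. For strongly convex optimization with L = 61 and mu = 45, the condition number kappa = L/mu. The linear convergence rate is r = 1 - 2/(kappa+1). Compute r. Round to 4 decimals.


Step 1: Compute the condition number.
kappa = L/mu = 61/45 = 1.3556
Step 2: Compute the convergence rate.
r = 1 - 2/(kappa + 1) = 1 - 2*mu/(L + mu) = (L - mu)/(L + mu) = 16/106 = 0.1509


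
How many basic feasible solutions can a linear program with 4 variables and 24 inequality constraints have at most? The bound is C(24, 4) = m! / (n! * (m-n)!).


Each vertex corresponds to some choice of n active constraints out of m, so the number of vertices is at most C(m, n) = m! / (n!(m-n)!).
m = 24, n = 4
Numerator: 24 * 23 * 22 * 21
Denominator: 4! = 24
C(24, 4) = 10626


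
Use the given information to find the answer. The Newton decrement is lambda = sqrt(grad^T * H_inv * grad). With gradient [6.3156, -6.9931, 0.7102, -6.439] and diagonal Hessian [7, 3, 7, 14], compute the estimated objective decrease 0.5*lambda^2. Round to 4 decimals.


Step 1: H is diagonal, so H^(-1) * g = [0.9022, -2.331, 0.1015, -0.4599].
Step 2: g^T H^(-1) g = sum_i g_i^2 / H_ii
  = (6.3156)^2/7 + (-6.9931)^2/3 + (0.7102)^2/7 + (-6.439)^2/14
  = 5.6981 + 16.3011 + 0.0721 + 2.9615 = 25.0328
Step 3: Objective decrease = 0.5 * g^T H^(-1) g = 12.5164


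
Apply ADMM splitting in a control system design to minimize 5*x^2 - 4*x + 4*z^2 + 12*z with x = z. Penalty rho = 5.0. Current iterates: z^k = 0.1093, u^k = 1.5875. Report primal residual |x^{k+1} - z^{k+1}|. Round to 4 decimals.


ADMM iteration with rho = 5.0, z^k = 0.1093, u^k = 1.5875
Step 1: x-update.
Minimize 5*x^2 - 4*x + (5.0/2)*(x - 0.1093 + 1.5875)^2
FOC: (2*5 + 5.0)*x = 4 + 5.0*(0.1093 - 1.5875)
x^{k+1} = -0.2261
Step 2: z-update.
Minimize 4*z^2 + 12*z + (5.0/2)*(-0.2261 - z + 1.5875)^2
FOC: (2*4 + 5.0)*z = -12 + 5.0*(-0.2261 + 1.5875)
z^{k+1} = -0.3994
Step 3: u-update.
u^{k+1} = 1.5875 - 0.2261 + 0.3994 = 1.7609
Step 4: Primal residual = |-0.2261 + 0.3994| = 0.1734


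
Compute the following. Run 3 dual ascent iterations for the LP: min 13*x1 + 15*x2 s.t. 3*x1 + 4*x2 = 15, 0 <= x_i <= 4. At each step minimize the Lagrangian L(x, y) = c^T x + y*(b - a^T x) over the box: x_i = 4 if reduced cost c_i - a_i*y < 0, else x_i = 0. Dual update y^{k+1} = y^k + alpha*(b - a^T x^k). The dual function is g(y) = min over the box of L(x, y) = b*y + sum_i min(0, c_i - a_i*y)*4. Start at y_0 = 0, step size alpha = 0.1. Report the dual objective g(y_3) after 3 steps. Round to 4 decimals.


Dual ascent for LP: min 13*x1 + 15*x2, 3*x1 + 4*x2 = 15, 0 <= x_i <= 4
Step 1: y^k = 0.0, reduced costs: (13.0, 15.0)
  x^k = (0.0, 0.0), subgradient = b - a^T x = 15.0
  y^{k+1} = 0.0 + 0.1*15.0 = 1.5
Step 2: y^k = 1.5, reduced costs: (8.5, 9.0)
  x^k = (0.0, 0.0), subgradient = b - a^T x = 15.0
  y^{k+1} = 1.5 + 0.1*15.0 = 3.0
Step 3: y^k = 3.0, reduced costs: (4.0, 3.0)
  x^k = (0.0, 0.0), subgradient = b - a^T x = 15.0
  y^{k+1} = 3.0 + 0.1*15.0 = 4.5
Dual objective at y_3 = 4.5: reduced costs (-0.5, -3.0), box minimizer x = (4.0, 4.0)
g(y_3) = b*y + (c1 - a1*y)*x1 + (c2 - a2*y)*x2 = 15*4.5 + (-0.5)*4.0 + (-3.0)*4.0 = 67.5 - 2.0 - 12.0 = 53.5


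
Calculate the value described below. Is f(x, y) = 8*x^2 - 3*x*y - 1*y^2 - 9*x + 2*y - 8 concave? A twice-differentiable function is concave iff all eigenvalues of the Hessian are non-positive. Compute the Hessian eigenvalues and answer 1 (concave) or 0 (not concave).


The Hessian of f(x,y) = 8*x^2 - 3*x*y - 1*y^2 - 9*x + 2*y - 8 is:
H = [[16, -3], [-3, -2]]
Trace = 16 - 2 = 14
Determinant = 16*-2 - (-3)^2 = -41
Discriminant = (14)^2 - 4*-41 = 360.0
Eigenvalues: lambda_1 = -2.4868, lambda_2 = 16.4868
The function is not concave.

0


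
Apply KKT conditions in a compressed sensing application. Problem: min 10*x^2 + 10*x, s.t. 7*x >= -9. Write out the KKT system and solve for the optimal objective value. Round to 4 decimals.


Step 1: Try lambda = 0 (constraint inactive).
Stationarity: 2*10*x + 10 = 0
x* = -10/(2*10) = -0.5
Check constraint: 7*-0.5 = -3.5 >= -9 -- satisfied.
Step 2: Compute optimal value.
f(x*) = 10*(-0.5)^2 + 10*(-0.5) = -2.5


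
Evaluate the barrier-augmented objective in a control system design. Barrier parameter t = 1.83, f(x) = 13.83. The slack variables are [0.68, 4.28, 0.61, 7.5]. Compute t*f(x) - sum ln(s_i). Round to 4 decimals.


Step 1: Compute log-barrier.
ln values: [-0.3857, 1.454, -0.4943, 2.0149]
phi = -(-0.3857 + 1.454 - 0.4943 + 2.0149) = -2.5889
Step 2: Compute augmented objective.
t*f(x) = 1.83*13.83 = 25.3089
Total = 25.3089 - 2.5889 = 22.72


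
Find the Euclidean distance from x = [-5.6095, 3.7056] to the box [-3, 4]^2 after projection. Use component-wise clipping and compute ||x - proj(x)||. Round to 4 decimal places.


Project each component onto [-3, 4].
clip(-5.6095) = -3.0, clip(3.7056) = 3.7056
Projection = [-3.0, 3.7056]
Squared diffs: [6.8095, 0.0]
Distance = sqrt(6.8095) = 2.6095


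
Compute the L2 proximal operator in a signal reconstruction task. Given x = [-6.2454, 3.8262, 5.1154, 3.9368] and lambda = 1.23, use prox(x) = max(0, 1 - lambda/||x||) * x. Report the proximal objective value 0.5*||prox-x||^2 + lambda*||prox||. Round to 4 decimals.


Step 1: Compute ||x||.
||x|| = 9.7627
Step 2: Compute scaling factor.
scale = max(0, 1 - 1.23/9.7627) = 0.874
Step 3: prox(x) = [-5.4585, 3.3441, 4.4709, 3.4408]
||prox(x)|| = 8.5327
Step 4: Proximal objective.
0.5*||prox-x||^2 = 0.7565
lambda*||prox|| = 10.4952
Total = 11.2517


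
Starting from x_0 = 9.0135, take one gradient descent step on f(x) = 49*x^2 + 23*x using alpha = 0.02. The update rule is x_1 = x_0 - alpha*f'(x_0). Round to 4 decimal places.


We compute the gradient at x_0 and apply the update.
f'(x) = 98*x + 23
f'(9.0135) = 98*9.0135 + 23 = 906.323
x_1 = 9.0135 - 0.02*906.323 = -9.113


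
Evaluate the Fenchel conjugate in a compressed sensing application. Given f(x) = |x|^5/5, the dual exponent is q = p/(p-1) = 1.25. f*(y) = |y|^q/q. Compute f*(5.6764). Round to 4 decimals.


The conjugate exponent q satisfies 1/p + 1/q = 1.
p = 5, so q = 5/(5 - 1) = 1.25
|y|^q = 5.6764^1.25 = 8.7618
f*(5.6764) = 8.7618 / 1.25 = 7.0094


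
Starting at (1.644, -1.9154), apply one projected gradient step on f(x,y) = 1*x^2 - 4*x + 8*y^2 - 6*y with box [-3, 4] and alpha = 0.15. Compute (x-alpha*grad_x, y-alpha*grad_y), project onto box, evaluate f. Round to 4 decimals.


Step 1: Compute gradient at (1.644, -1.9154).
grad_x = 2*1*1.644 - 4 = -0.712
grad_y = 2*8*-1.9154 - 6 = -36.6464
Step 2: Gradient step.
x_raw = 1.644 - 0.15*-0.712 = 1.7508
y_raw = -1.9154 - 0.15*-36.6464 = 3.5816
Step 3: Project onto [-3, 4].
x_proj = clip(1.7508) = 1.7508
y_proj = clip(3.5816) = 3.5816
Step 4: Evaluate f.
f(1.7508, 3.5816) = 77.1933


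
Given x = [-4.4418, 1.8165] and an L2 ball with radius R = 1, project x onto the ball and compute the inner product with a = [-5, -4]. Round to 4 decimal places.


Step 1: Compute ||x|| (intermediates to 6 decimals).
||x|| = sqrt((-4.4418)^2 + 1.8165^2) = 4.798881
Step 2: Project.
Since ||x|| > R, scale = R/||x|| = 1/4.798881 = 0.208382, proj(x) = scale * x
proj(x) = [-0.925591, 0.378526]
Step 3: Dot product.
a^T * proj(x) = -5*(-0.925591) - 4*0.378526 = 3.1139


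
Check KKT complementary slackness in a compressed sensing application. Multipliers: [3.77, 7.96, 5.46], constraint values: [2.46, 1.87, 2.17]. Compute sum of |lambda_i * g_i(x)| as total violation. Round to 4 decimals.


KKT complementary slackness check:
lambda_1 * g_1 = 3.77 * 2.46 = 9.2742
lambda_2 * g_2 = 7.96 * 1.87 = 14.8852
lambda_3 * g_3 = 5.46 * 2.17 = 11.8482
Total violation = 9.2742 + 14.8852 + 11.8482 = 36.0076


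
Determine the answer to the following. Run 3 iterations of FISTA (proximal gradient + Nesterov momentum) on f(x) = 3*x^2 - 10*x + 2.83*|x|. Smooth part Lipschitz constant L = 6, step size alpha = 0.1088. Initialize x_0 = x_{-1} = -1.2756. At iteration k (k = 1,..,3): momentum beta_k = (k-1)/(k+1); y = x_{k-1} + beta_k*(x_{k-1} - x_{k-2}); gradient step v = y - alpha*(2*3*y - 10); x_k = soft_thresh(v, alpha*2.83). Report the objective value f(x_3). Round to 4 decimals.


FISTA on f(x) = 3*x^2 - 10*x + 2.83*|x|
L = 6, alpha = 0.1088
Iteration 1: beta = 0.0, y = -1.2756 + 0.0*(-1.2756 + 1.2756) = -1.2756
  grad(y) = -17.6536, v = y - alpha*grad = 0.6451
  prox(v) = soft_thresh(0.6451, 0.3079) = 0.3372
Iteration 2: beta = 0.3333, y = 0.3372 + 0.3333*(0.3372 + 1.2756) = 0.8748
  grad(y) = -4.7511, v = y - alpha*grad = 1.3917
  prox(v) = soft_thresh(1.3917, 0.3079) = 1.0838
Iteration 3: beta = 0.5, y = 1.0838 + 0.5*(1.0838 - 0.3372) = 1.4571
  grad(y) = -1.2572, v = y - alpha*grad = 1.5939
  prox(v) = soft_thresh(1.5939, 0.3079) = 1.286
f(x_3) = 3*1.286^2 - 10*1.286 + 2.83*|1.286| = -4.2592


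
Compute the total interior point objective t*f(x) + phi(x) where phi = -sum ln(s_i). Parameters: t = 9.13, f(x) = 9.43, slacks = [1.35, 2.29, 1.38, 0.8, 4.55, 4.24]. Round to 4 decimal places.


Step 1: Compute log-barrier.
ln values: [0.3001, 0.8286, 0.3221, -0.2231, 1.5151, 1.4446]
phi = -(0.3001 + 0.8286 + 0.3221 - 0.2231 + 1.5151 + 1.4446) = -4.1873
Step 2: Compute augmented objective.
t*f(x) = 9.13*9.43 = 86.0959
Total = 86.0959 - 4.1873 = 81.9086


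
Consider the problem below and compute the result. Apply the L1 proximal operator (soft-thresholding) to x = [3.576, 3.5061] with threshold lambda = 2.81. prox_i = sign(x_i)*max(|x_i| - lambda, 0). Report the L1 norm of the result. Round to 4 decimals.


Soft-thresholding with lambda = 2.81:
prox(3.576) = sign(3.576)*max(|3.576| - 2.81, 0) = 0.766
prox(3.5061) = sign(3.5061)*max(|3.5061| - 2.81, 0) = 0.6961
prox(x) = [0.766, 0.6961]
||prox(x)||_1 = 0.766 + 0.6961 = 1.4621


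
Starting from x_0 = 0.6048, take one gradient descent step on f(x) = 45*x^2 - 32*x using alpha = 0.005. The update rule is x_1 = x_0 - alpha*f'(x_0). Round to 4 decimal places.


We compute the gradient at x_0 and apply the update.
f'(x) = 90*x - 32
f'(0.6048) = 90*0.6048 - 32 = 22.432
x_1 = 0.6048 - 0.005*22.432 = 0.4926


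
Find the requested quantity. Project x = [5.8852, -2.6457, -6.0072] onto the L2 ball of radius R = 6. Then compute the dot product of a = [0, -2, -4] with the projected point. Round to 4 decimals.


Step 1: Compute ||x|| (intermediates to 6 decimals).
||x|| = sqrt(5.8852^2 + (-2.6457)^2 + (-6.0072)^2) = 8.815995
Step 2: Project.
Since ||x|| > R, scale = R/||x|| = 6/8.815995 = 0.680581, proj(x) = scale * x
proj(x) = [4.005355, -1.800613, -4.088386]
Step 3: Dot product.
a^T * proj(x) = 0*4.005355 - 2*(-1.800613) - 4*(-4.088386) = 19.9548


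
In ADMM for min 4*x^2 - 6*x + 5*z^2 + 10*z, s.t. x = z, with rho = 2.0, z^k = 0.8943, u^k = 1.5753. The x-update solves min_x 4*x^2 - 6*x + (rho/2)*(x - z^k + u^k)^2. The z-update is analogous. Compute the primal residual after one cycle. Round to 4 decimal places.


ADMM iteration with rho = 2.0, z^k = 0.8943, u^k = 1.5753
Step 1: x-update.
Minimize 4*x^2 - 6*x + (2.0/2)*(x - 0.8943 + 1.5753)^2
FOC: (2*4 + 2.0)*x = 6 + 2.0*(0.8943 - 1.5753)
x^{k+1} = 0.4638
Step 2: z-update.
Minimize 5*z^2 + 10*z + (2.0/2)*(0.4638 - z + 1.5753)^2
FOC: (2*5 + 2.0)*z = -10 + 2.0*(0.4638 + 1.5753)
z^{k+1} = -0.4935
Step 3: u-update.
u^{k+1} = 1.5753 + 0.4638 + 0.4935 = 2.5326
Step 4: Primal residual = |0.4638 + 0.4935| = 0.9573


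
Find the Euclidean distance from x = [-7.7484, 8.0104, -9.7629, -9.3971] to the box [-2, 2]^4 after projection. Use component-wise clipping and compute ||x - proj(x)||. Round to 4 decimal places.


Project each component onto [-2, 2].
clip(-7.7484) = -2.0, clip(8.0104) = 2.0, clip(-9.7629) = -2.0, clip(-9.3971) = -2.0
Projection = [-2.0, 2.0, -2.0, -2.0]
Squared diffs: [33.0441, 36.1249, 60.2626, 54.7171]
Distance = sqrt(184.1487) = 13.5701


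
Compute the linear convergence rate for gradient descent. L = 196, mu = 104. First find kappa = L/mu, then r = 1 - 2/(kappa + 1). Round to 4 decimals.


Step 1: Compute the condition number.
kappa = L/mu = 196/104 = 1.8846
Step 2: Compute the convergence rate.
r = 1 - 2/(kappa + 1) = 1 - 2*mu/(L + mu) = (L - mu)/(L + mu) = 92/300 = 0.3067


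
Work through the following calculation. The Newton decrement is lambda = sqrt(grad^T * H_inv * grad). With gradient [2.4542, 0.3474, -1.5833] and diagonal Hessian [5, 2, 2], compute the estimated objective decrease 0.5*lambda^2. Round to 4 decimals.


Step 1: H is diagonal, so H^(-1) * g = [0.4908, 0.1737, -0.7917].
Step 2: g^T H^(-1) g = sum_i g_i^2 / H_ii
  = (2.4542)^2/5 + (0.3474)^2/2 + (-1.5833)^2/2
  = 1.2046 + 0.0603 + 1.2534 = 2.5184
Step 3: Objective decrease = 0.5 * g^T H^(-1) g = 1.2592


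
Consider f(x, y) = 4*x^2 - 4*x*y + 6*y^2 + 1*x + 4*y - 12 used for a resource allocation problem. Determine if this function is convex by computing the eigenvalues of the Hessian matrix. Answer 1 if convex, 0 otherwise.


The Hessian of f(x,y) = 4*x^2 - 4*x*y + 6*y^2 + 1*x + 4*y - 12 is:
H = [[8, -4], [-4, 12]]
Trace = 8 + 12 = 20
Determinant = 8*12 - (-4)^2 = 80
Discriminant = (20)^2 - 4*80 = 80.0
Eigenvalues: lambda_1 = 5.5279, lambda_2 = 14.4721
The function is convex.

1


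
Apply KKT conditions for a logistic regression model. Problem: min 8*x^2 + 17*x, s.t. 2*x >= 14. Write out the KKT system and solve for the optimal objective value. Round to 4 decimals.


Step 1: Try lambda = 0 (constraint inactive).
x_unc = -17/(2*8) = -1.0625
Check: 2*-1.0625 = -2.125 < 14 -- violated!
Step 2: Constraint must be active: 2*x = 14
x* = 14/2 = 7.0
lambda = (2*8*7.0 + 17)/2 = 64.5
Step 3: Compute optimal value.
f(x*) = 8*7.0^2 + 17*7.0 = 511.0


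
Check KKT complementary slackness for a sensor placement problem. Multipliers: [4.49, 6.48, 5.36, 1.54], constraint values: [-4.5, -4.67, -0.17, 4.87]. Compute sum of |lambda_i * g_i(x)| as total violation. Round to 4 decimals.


KKT complementary slackness check:
lambda_1 * g_1 = 4.49 * -4.5 = -20.205
lambda_2 * g_2 = 6.48 * -4.67 = -30.2616
lambda_3 * g_3 = 5.36 * -0.17 = -0.9112
lambda_4 * g_4 = 1.54 * 4.87 = 7.4998
Total violation = 20.205 + 30.2616 + 0.9112 + 7.4998 = 58.8776


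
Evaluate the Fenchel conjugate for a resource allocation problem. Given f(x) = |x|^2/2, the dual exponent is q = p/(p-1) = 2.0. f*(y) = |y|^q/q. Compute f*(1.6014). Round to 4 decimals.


The conjugate exponent q satisfies 1/p + 1/q = 1.
p = 2, so q = 2/(2 - 1) = 2.0
|y|^q = 1.6014^2.0 = 2.5645
f*(1.6014) = 2.5645 / 2.0 = 1.2822


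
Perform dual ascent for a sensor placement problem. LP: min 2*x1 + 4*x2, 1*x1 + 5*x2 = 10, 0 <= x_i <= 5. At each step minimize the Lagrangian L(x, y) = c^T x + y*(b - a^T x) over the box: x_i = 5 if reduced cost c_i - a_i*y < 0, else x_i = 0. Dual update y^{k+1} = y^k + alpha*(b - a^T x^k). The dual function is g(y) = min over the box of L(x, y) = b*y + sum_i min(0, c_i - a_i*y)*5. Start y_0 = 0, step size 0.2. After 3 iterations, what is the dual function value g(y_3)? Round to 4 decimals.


Dual ascent for LP: min 2*x1 + 4*x2, 1*x1 + 5*x2 = 10, 0 <= x_i <= 5
Step 1: y^k = 0.0, reduced costs: (2.0, 4.0)
  x^k = (0.0, 0.0), subgradient = b - a^T x = 10.0
  y^{k+1} = 0.0 + 0.2*10.0 = 2.0
Step 2: y^k = 2.0, reduced costs: (0.0, -6.0)
  x^k = (0.0, 5.0), subgradient = b - a^T x = -15.0
  y^{k+1} = 2.0 + 0.2*-15.0 = -1.0
Step 3: y^k = -1.0, reduced costs: (3.0, 9.0)
  x^k = (0.0, 0.0), subgradient = b - a^T x = 10.0
  y^{k+1} = -1.0 + 0.2*10.0 = 1.0
Dual objective at y_3 = 1.0: reduced costs (1.0, -1.0), box minimizer x = (0.0, 5.0)
g(y_3) = b*y + (c1 - a1*y)*x1 + (c2 - a2*y)*x2 = 10*1.0 + 1.0*0.0 + (-1.0)*5.0 = 10.0 + 0.0 - 5.0 = 5.0


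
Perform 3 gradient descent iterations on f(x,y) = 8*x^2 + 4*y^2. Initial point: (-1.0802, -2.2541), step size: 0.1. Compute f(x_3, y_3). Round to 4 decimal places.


Gradient descent on f(x,y) = 8*x^2 + 4*y^2.
Starting point: (-1.0802, -2.2541), alpha = 0.1
Step 1: grad_x = 2*8*-1.0802 = -17.2832, grad_y = 2*4*-2.2541 = -18.0328
  x_1 = -1.0802 - 0.1*-17.2832 = 0.6481
  y_1 = -2.2541 - 0.1*-18.0328 = -0.4508
Step 2: grad_x = 2*8*0.6481 = 10.3699, grad_y = 2*4*-0.4508 = -3.6066
  x_2 = 0.6481 - 0.1*10.3699 = -0.3889
  y_2 = -0.4508 - 0.1*-3.6066 = -0.0902
Step 3: grad_x = 2*8*-0.3889 = -6.222, grad_y = 2*4*-0.0902 = -0.7213
  x_3 = -0.3889 - 0.1*-6.222 = 0.2333
  y_3 = -0.0902 - 0.1*-0.7213 = -0.018
f(0.2333, -0.018) = 8*0.2333^2 + 4*(-0.018)^2 = 0.4368


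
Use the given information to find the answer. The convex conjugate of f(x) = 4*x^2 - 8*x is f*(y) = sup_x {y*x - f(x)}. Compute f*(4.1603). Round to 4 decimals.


f*(y) = sup_x {y*x - a*x^2 - b*x} = sup_x {(y-b)*x - a*x^2}
FOC: (y - b) - 2a*x = 0 => x* = (y - b)/(2a)
x* = (4.1603 + 8)/(2*4) = 1.52
f*(4.1603) = (y-b)^2/(4a) = (4.1603 + 8)^2/(4*4)
= 147.8729/16 = 9.2421


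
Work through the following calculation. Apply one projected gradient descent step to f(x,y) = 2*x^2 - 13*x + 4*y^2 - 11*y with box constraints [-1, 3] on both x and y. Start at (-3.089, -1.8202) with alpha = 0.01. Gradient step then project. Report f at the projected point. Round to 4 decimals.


Step 1: Compute gradient at (-3.089, -1.8202).
grad_x = 2*2*-3.089 - 13 = -25.356
grad_y = 2*4*-1.8202 - 11 = -25.5616
Step 2: Gradient step.
x_raw = -3.089 - 0.01*-25.356 = -2.8354
y_raw = -1.8202 - 0.01*-25.5616 = -1.5646
Step 3: Project onto [-1, 3].
x_proj = clip(-2.8354) = -1.0
y_proj = clip(-1.5646) = -1.0
Step 4: Evaluate f.
f(-1.0, -1.0) = 30.0


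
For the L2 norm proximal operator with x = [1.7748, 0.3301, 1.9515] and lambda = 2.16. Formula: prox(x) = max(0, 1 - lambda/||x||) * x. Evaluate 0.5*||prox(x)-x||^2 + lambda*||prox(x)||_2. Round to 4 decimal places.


Step 1: Compute ||x||.
||x|| = 2.6584
Step 2: Compute scaling factor.
scale = max(0, 1 - 2.16/2.6584) = 0.1875
Step 3: prox(x) = [0.3328, 0.0619, 0.3659]
||prox(x)|| = 0.4984
Step 4: Proximal objective.
0.5*||prox-x||^2 = 2.3328
lambda*||prox|| = 1.0765
Total = 3.4094


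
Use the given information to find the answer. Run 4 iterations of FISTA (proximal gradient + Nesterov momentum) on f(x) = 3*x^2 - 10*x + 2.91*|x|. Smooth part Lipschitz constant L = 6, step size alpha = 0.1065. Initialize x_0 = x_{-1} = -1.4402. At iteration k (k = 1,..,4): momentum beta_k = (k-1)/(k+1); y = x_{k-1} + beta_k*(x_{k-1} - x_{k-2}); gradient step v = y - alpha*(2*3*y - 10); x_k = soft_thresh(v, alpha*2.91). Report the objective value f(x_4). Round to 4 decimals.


FISTA on f(x) = 3*x^2 - 10*x + 2.91*|x|
L = 6, alpha = 0.1065
Iteration 1: beta = 0.0, y = -1.4402 + 0.0*(-1.4402 + 1.4402) = -1.4402
  grad(y) = -18.6412, v = y - alpha*grad = 0.5451
  prox(v) = soft_thresh(0.5451, 0.3099) = 0.2352
Iteration 2: beta = 0.3333, y = 0.2352 + 0.3333*(0.2352 + 1.4402) = 0.7936
  grad(y) = -5.2382, v = y - alpha*grad = 1.3515
  prox(v) = soft_thresh(1.3515, 0.3099) = 1.0416
Iteration 3: beta = 0.5, y = 1.0416 + 0.5*(1.0416 - 0.2352) = 1.4448
  grad(y) = -1.3312, v = y - alpha*grad = 1.5866
  prox(v) = soft_thresh(1.5866, 0.3099) = 1.2767
Iteration 4: beta = 0.6, y = 1.2767 + 0.6*(1.2767 - 1.0416) = 1.4177
  grad(y) = -1.4938, v = y - alpha*grad = 1.5768
  prox(v) = soft_thresh(1.5768, 0.3099) = 1.2669
f(x_4) = 3*1.2669^2 - 10*1.2669 + 2.91*|1.2669| = -4.1672


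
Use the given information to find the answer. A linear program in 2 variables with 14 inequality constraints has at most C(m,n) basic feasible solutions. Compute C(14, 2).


Each vertex corresponds to some choice of n active constraints out of m, so the number of vertices is at most C(m, n) = m! / (n!(m-n)!).
m = 14, n = 2
Numerator: 14 * 13
Denominator: 2! = 2
C(14, 2) = 91


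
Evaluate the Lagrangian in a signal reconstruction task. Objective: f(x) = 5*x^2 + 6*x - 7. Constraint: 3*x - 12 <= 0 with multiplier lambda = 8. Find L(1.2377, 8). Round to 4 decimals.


Step 1: Evaluate f(x).
f(1.2377) = 5*1.2377^2 + 6*1.2377 - 7 = 8.0857
Step 2: Evaluate g(x).
g(1.2377) = 3*1.2377 - 12 = -8.2869
Step 3: Compute Lagrangian.
L = 8.0857 + 8*-8.2869 = -58.2095


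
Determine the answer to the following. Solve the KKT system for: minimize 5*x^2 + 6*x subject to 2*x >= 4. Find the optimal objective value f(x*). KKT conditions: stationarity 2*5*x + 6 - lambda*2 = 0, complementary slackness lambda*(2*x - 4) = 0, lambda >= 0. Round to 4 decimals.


Step 1: Try lambda = 0 (constraint inactive).
x_unc = -6/(2*5) = -0.6
Check: 2*-0.6 = -1.2 < 4 -- violated!
Step 2: Constraint must be active: 2*x = 4
x* = 4/2 = 2.0
lambda = (2*5*2.0 + 6)/2 = 13.0
Step 3: Compute optimal value.
f(x*) = 5*2.0^2 + 6*2.0 = 32.0


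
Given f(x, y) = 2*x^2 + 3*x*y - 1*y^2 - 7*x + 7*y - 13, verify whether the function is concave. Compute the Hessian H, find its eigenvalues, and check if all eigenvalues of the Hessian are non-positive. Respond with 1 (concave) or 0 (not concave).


The Hessian of f(x,y) = 2*x^2 + 3*x*y - 1*y^2 - 7*x + 7*y - 13 is:
H = [[4, 3], [3, -2]]
Trace = 4 - 2 = 2
Determinant = 4*-2 - (3)^2 = -17
Discriminant = (2)^2 - 4*-17 = 72.0
Eigenvalues: lambda_1 = -3.2426, lambda_2 = 5.2426
The function is not concave.

0


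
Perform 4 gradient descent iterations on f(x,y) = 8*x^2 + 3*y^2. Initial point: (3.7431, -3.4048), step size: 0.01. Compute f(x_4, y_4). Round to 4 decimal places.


Gradient descent on f(x,y) = 8*x^2 + 3*y^2.
Starting point: (3.7431, -3.4048), alpha = 0.01
Step 1: grad_x = 2*8*3.7431 = 59.8896, grad_y = 2*3*-3.4048 = -20.4288
  x_1 = 3.7431 - 0.01*59.8896 = 3.1442
  y_1 = -3.4048 - 0.01*-20.4288 = -3.2005
Step 2: grad_x = 2*8*3.1442 = 50.3073, grad_y = 2*3*-3.2005 = -19.2031
  x_2 = 3.1442 - 0.01*50.3073 = 2.6411
  y_2 = -3.2005 - 0.01*-19.2031 = -3.0085
Step 3: grad_x = 2*8*2.6411 = 42.2581, grad_y = 2*3*-3.0085 = -18.0509
  x_3 = 2.6411 - 0.01*42.2581 = 2.2186
  y_3 = -3.0085 - 0.01*-18.0509 = -2.828
Step 4: grad_x = 2*8*2.2186 = 35.4968, grad_y = 2*3*-2.828 = -16.9678
  x_4 = 2.2186 - 0.01*35.4968 = 1.8636
  y_4 = -2.828 - 0.01*-16.9678 = -2.6583
f(1.8636, -2.6583) = 8*1.8636^2 + 3*(-2.6583)^2 = 48.9831


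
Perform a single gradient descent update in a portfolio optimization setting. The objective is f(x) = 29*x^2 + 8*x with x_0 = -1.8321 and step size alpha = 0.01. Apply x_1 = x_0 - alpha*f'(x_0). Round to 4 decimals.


We compute the gradient at x_0 and apply the update.
f'(x) = 58*x + 8
f'(-1.8321) = 58*-1.8321 + 8 = -98.2618
x_1 = -1.8321 - 0.01*-98.2618 = -0.8495


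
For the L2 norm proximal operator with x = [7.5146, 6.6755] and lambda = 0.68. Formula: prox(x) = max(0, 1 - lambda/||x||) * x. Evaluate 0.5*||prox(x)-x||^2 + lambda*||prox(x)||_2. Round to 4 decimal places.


Step 1: Compute ||x||.
||x|| = 10.0514
Step 2: Compute scaling factor.
scale = max(0, 1 - 0.68/10.0514) = 0.9323
Step 3: prox(x) = [7.0062, 6.2239]
||prox(x)|| = 9.3714
Step 4: Proximal objective.
0.5*||prox-x||^2 = 0.2312
lambda*||prox|| = 6.3726
Total = 6.6038


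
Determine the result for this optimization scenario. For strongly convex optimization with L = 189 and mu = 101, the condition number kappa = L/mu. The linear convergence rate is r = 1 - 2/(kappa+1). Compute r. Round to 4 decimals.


Step 1: Compute the condition number.
kappa = L/mu = 189/101 = 1.8713
Step 2: Compute the convergence rate.
r = 1 - 2/(kappa + 1) = 1 - 2*mu/(L + mu) = (L - mu)/(L + mu) = 88/290 = 0.3034


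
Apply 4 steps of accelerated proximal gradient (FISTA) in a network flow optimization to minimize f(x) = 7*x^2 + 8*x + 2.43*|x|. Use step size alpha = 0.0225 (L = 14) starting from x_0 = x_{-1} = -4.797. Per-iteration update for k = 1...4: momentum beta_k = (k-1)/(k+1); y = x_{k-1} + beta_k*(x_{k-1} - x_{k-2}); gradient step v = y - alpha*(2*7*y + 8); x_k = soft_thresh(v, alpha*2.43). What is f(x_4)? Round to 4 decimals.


FISTA on f(x) = 7*x^2 + 8*x + 2.43*|x|
L = 14, alpha = 0.0225
Iteration 1: beta = 0.0, y = -4.797 + 0.0*(-4.797 + 4.797) = -4.797
  grad(y) = -59.158, v = y - alpha*grad = -3.4659
  prox(v) = soft_thresh(-3.4659, 0.0547) = -3.4113
Iteration 2: beta = 0.3333, y = -3.4113 + 0.3333*(-3.4113 + 4.797) = -2.9494
  grad(y) = -33.291, v = y - alpha*grad = -2.2003
  prox(v) = soft_thresh(-2.2003, 0.0547) = -2.1456
Iteration 3: beta = 0.5, y = -2.1456 + 0.5*(-2.1456 + 3.4113) = -1.5128
  grad(y) = -13.1795, v = y - alpha*grad = -1.2163
  prox(v) = soft_thresh(-1.2163, 0.0547) = -1.1616
Iteration 4: beta = 0.6, y = -1.1616 + 0.6*(-1.1616 + 2.1456) = -0.5712
  grad(y) = 0.0034, v = y - alpha*grad = -0.5713
  prox(v) = soft_thresh(-0.5713, 0.0547) = -0.5166
f(x_4) = 7*(-0.5166)^2 + 8*(-0.5166) + 2.43*|-0.5166| = -1.0094


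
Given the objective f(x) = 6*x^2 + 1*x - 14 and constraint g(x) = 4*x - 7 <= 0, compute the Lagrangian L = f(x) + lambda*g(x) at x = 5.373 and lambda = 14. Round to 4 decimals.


Step 1: Evaluate f(x).
f(5.373) = 6*5.373^2 + 1*5.373 - 14 = 164.5878
Step 2: Evaluate g(x).
g(5.373) = 4*5.373 - 7 = 14.492
Step 3: Compute Lagrangian.
L = 164.5878 + 14*14.492 = 367.4758


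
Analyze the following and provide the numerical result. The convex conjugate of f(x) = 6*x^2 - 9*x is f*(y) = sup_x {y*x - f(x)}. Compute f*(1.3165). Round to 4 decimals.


f*(y) = sup_x {y*x - a*x^2 - b*x} = sup_x {(y-b)*x - a*x^2}
FOC: (y - b) - 2a*x = 0 => x* = (y - b)/(2a)
x* = (1.3165 + 9)/(2*6) = 0.8597
f*(1.3165) = (y-b)^2/(4a) = (1.3165 + 9)^2/(4*6)
= 106.4302/24 = 4.4346


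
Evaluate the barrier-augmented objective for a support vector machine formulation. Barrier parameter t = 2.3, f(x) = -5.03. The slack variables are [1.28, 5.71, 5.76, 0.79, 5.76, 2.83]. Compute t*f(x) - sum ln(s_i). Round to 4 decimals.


Step 1: Compute log-barrier.
ln values: [0.2469, 1.7422, 1.7509, -0.2357, 1.7509, 1.0403]
phi = -(0.2469 + 1.7422 + 1.7509 - 0.2357 + 1.7509 + 1.0403) = -6.2955
Step 2: Compute augmented objective.
t*f(x) = 2.3*-5.03 = -11.569
Total = -11.569 - 6.2955 = -17.8645


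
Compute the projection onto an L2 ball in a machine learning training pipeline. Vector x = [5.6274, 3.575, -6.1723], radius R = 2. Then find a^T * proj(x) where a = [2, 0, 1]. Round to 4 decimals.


Step 1: Compute ||x|| (intermediates to 6 decimals).
||x|| = sqrt(5.6274^2 + 3.575^2 + (-6.1723)^2) = 9.085458
Step 2: Project.
Since ||x|| > R, scale = R/||x|| = 2/9.085458 = 0.220132, proj(x) = scale * x
proj(x) = [1.238771, 0.786972, -1.358721]
Step 3: Dot product.
a^T * proj(x) = 2*1.238771 + 0*0.786972 + 1*(-1.358721) = 1.1188


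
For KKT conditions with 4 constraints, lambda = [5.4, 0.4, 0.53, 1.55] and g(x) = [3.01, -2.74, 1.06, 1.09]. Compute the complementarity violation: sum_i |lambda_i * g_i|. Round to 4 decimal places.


KKT complementary slackness check:
lambda_1 * g_1 = 5.4 * 3.01 = 16.254
lambda_2 * g_2 = 0.4 * -2.74 = -1.096
lambda_3 * g_3 = 0.53 * 1.06 = 0.5618
lambda_4 * g_4 = 1.55 * 1.09 = 1.6895
Total violation = 16.254 + 1.096 + 0.5618 + 1.6895 = 19.6013


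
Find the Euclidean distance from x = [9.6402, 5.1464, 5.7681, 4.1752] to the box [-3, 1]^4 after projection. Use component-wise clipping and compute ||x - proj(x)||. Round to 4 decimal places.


Project each component onto [-3, 1].
clip(9.6402) = 1.0, clip(5.1464) = 1.0, clip(5.7681) = 1.0, clip(4.1752) = 1.0
Projection = [1.0, 1.0, 1.0, 1.0]
Squared diffs: [74.6531, 17.1926, 22.7348, 10.0819]
Distance = sqrt(124.6624) = 11.1652


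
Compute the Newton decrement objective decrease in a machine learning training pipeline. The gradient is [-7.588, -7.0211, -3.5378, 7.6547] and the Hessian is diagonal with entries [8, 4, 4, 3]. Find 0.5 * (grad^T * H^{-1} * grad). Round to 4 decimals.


Step 1: H is diagonal, so H^(-1) * g = [-0.9485, -1.7553, -0.8845, 2.5516].
Step 2: g^T H^(-1) g = sum_i g_i^2 / H_ii
  = (-7.588)^2/8 + (-7.0211)^2/4 + (-3.5378)^2/4 + (7.6547)^2/3
  = 7.1972 + 12.324 + 3.129 + 19.5315 = 42.1817
Step 3: Objective decrease = 0.5 * g^T H^(-1) g = 21.0908


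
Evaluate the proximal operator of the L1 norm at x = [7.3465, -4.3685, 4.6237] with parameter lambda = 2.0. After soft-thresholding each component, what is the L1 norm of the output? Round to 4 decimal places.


Soft-thresholding with lambda = 2.0:
prox(7.3465) = sign(7.3465)*max(|7.3465| - 2.0, 0) = 5.3465
prox(-4.3685) = sign(-4.3685)*max(|-4.3685| - 2.0, 0) = -2.3685
prox(4.6237) = sign(4.6237)*max(|4.6237| - 2.0, 0) = 2.6237
prox(x) = [5.3465, -2.3685, 2.6237]
||prox(x)||_1 = 5.3465 + 2.3685 + 2.6237 = 10.3387


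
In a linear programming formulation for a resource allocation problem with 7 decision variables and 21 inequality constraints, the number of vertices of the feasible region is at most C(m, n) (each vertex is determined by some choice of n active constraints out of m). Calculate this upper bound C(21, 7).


Each vertex corresponds to some choice of n active constraints out of m, so the number of vertices is at most C(m, n) = m! / (n!(m-n)!).
m = 21, n = 7
Numerator: 21 * 20 * 19 * 18 * 17 * 16 * 15
Denominator: 7! = 5040
C(21, 7) = 116280
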